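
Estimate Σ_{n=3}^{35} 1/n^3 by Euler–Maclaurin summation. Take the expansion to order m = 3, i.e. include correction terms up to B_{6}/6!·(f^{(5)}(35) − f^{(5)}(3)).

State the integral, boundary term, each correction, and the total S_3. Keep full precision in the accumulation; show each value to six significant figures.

∫_3^35 1/x^3 dx evaluates to 0.0551474.
Endpoint term: (f(3) + f(35))/2 = (0.0370370 + 2.33236e-05)/2 = 0.0185302.
Integral + boundary = 0.0736776.
Order-1 term: 1/12 · (-1.99917e-06 − (-0.0370370)) = 0.00308625.
Running total after k=1: 0.0767638.
Order-2 term: −1/720 · (-3.26395e-08 − (-0.0823045)) = -0.000114312.
Running total after k=2: 0.0766495.
Order-3 term: 1/30240 · (-1.11907e-09 − (-0.384088)) = 1.27013e-05.

S_3 ≈ 0.0766622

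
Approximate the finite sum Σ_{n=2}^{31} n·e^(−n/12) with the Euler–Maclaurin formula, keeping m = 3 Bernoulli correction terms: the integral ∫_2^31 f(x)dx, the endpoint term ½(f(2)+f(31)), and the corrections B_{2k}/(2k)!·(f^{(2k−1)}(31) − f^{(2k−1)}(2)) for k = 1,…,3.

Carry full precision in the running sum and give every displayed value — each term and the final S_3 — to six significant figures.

S_3 ≈ 105.188

Integral: ∫_2^31 x·e^(−x/12) dx = 103.240.
½[f(2) + f(31)] = ½[1.69296 + 2.34118] = 2.01707.
Running total after boundary: 105.257.
Correction k=1: B_{2}/2! · (f^{(1)}(31) − f^{(1)}(2)) = 1/12 · (-0.119576 − 0.705401) = -0.0687481.
Running total after k=1: 105.188.
Correction k=2: B_{4}/4! · (f^{(3)}(31) − f^{(3)}(2)) = −1/720 · (0.000218524 − 0.0166553) = 2.28289e-05.
Running total after k=2: 105.188.
Correction k=3: B_{6}/6! · (f^{(5)}(31) − f^{(5)}(2)) = 1/30240 · (8.80166e-06 − 0.000197306) = -6.23360e-09.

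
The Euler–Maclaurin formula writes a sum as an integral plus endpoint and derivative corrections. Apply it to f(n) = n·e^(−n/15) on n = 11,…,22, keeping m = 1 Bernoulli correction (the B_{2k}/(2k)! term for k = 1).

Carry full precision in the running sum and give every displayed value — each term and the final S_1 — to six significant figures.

S_1 ≈ 64.4440

The integral term ∫_11^22 x·e^(−x/15) dx = 59.2844.
Endpoint term: (f(11) + f(22))/2 = (5.28336 + 5.07525)/2 = 5.17930.
Running total after boundary: 64.4637.
Order-1 term: 1/12 · (-0.107657 − 0.128081) = -0.0196449.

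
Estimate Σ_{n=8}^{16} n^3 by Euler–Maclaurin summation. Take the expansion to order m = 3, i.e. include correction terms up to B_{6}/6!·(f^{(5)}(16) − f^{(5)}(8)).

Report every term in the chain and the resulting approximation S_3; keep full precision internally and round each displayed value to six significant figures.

∫_8^16 x^3 dx evaluates to 15360.0.
Boundary: ½(f(8) + f(16)) = ½(512.000 + 4096.00) = 2304.00.
Running total after boundary: 17664.0.
k=1: B_{2}/(2)! × [f^{(1)}(16) − f^{(1)}(8)] = 1/12 × (768.000 − 192.000) = 48.0000.
Partial sum through k=1: 17712.0.
k=2: B_{4}/(4)! × [f^{(3)}(16) − f^{(3)}(8)] = −1/720 × (6.00000 − 6.00000) = 0.00000.
Partial sum through k=2: 17712.0.
k=3: B_{6}/(6)! × [f^{(5)}(16) − f^{(5)}(8)] = 1/30240 × (0.00000 − 0.00000) = 0.00000.

S_3 ≈ 17712.0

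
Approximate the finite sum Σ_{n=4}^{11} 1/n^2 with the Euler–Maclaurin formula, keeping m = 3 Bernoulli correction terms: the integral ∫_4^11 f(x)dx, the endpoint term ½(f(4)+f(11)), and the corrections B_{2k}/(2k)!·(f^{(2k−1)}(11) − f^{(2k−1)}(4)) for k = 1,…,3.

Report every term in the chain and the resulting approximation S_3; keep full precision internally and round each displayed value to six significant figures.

Integral: ∫_4^11 1/x^2 dx = 0.159091.
Boundary: ½(f(4) + f(11)) = ½(0.0625000 + 0.00826446) = 0.0353822.
Integral + boundary = 0.194473.
Correction k=1: B_{2}/2! · (f^{(1)}(11) − f^{(1)}(4)) = 1/12 · (-0.00150263 − (-0.0312500)) = 0.00247895.
Running total after k=1: 0.196952.
Correction k=2: B_{4}/4! · (f^{(3)}(11) − f^{(3)}(4)) = −1/720 · (-0.000149021 − (-0.0234375)) = -3.23451e-05.
Running total after k=2: 0.196920.
Correction k=3: B_{6}/6! · (f^{(5)}(11) − f^{(5)}(4)) = 1/30240 · (-3.69474e-05 − (-0.0439453)) = 1.45200e-06.

S_3 ≈ 0.196921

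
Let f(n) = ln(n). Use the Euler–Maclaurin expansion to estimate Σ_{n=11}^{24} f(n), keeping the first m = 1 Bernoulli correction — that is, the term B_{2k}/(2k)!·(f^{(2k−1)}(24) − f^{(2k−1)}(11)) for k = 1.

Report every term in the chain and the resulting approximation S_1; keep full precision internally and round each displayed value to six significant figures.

S_1 ≈ 39.6803

∫_11^24 ln(x) dx evaluates to 36.8964.
Boundary: ½(f(11) + f(24)) = ½(2.39790 + 3.17805) = 2.78797.
Integral + boundary = 39.6844.
Correction k=1: B_{2}/2! · (f^{(1)}(24) − f^{(1)}(11)) = 1/12 · (0.0416667 − 0.0909091) = -0.00410354.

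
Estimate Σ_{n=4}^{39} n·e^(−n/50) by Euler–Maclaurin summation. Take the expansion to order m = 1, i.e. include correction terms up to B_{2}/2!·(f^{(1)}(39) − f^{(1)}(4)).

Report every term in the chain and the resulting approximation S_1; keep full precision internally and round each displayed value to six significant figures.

S_1 ≈ 463.230

∫_4^39 x·e^(−x/50) dx evaluates to 452.507.
Endpoint term: (f(4) + f(39))/2 = (3.69247 + 17.8778)/2 = 10.7851.
So far: 463.293.
k=1: B_{2}/(2)! × [f^{(1)}(39) − f^{(1)}(4)] = 1/12 × (0.100849 − 0.849267) = -0.0623681.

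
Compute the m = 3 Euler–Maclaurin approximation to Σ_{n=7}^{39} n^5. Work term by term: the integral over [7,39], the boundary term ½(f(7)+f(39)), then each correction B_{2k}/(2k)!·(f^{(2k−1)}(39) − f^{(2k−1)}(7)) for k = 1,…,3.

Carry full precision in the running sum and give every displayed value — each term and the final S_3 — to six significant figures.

S_3 ≈ 6.32521e+08

∫_7^39 x^5 dx evaluates to 5.86438e+08.
Boundary: ½(f(7) + f(39)) = ½(16807.0 + 9.02242e+07) = 4.51205e+07.
Integral + boundary = 6.31558e+08.
Correction k=1: B_{2}/2! · (f^{(1)}(39) − f^{(1)}(7)) = 1/12 · (1.15672e+07 − 12005.0) = 962933.
After k=1: 6.32521e+08.
Correction k=2: B_{4}/4! · (f^{(3)}(39) − f^{(3)}(7)) = −1/720 · (91260.0 − 2940.00) = -122.667.
After k=2: 6.32521e+08.
Correction k=3: B_{6}/6! · (f^{(5)}(39) − f^{(5)}(7)) = 1/30240 · (120.000 − 120.000) = 0.00000.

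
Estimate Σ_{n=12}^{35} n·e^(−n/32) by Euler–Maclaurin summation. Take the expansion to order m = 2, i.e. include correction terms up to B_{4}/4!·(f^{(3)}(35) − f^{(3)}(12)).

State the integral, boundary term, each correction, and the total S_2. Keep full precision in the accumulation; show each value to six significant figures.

S_2 ≈ 259.500

The integral term ∫_12^35 x·e^(−x/32) dx = 249.553.
½[f(12) + f(35)] = ½[8.24747 + 11.7235] = 9.98550.
Running total after boundary: 259.539.
Correction k=1: B_{2}/2! · (f^{(1)}(35) − f^{(1)}(12)) = 1/12 · (-0.0314023 − 0.429556) = -0.0384132.
After k=1: 259.500.
Correction k=2: B_{4}/4! · (f^{(3)}(35) − f^{(3)}(12)) = −1/720 · (0.000623549 − 0.00176185) = 1.58097e-06.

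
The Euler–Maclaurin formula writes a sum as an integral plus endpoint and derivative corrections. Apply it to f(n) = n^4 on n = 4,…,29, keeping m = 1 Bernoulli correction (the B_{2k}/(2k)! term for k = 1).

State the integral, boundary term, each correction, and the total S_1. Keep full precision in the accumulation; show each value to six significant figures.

Integral: ∫_4^29 x^4 dx = 4.10202e+06.
Endpoint term: (f(4) + f(29))/2 = (256.000 + 707281)/2 = 353768.
Integral + boundary = 4.45579e+06.
Correction k=1: B_{2}/2! · (f^{(1)}(29) − f^{(1)}(4)) = 1/12 · (97556.0 − 256.000) = 8108.33.

S_1 ≈ 4.46390e+06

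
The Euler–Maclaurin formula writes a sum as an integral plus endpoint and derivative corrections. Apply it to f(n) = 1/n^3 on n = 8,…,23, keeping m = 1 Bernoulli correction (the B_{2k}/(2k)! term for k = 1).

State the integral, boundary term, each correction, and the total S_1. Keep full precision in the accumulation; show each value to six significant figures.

S_1 ≈ 0.00794512

The integral term ∫_8^23 1/x^3 dx = 0.00686732.
Endpoint term: (f(8) + f(23))/2 = (0.00195312 + 8.21895e-05)/2 = 0.00101766.
So far: 0.00788498.
k=1: B_{2}/(2)! × [f^{(1)}(23) − f^{(1)}(8)] = 1/12 × (-1.07204e-05 − (-0.000732422)) = 6.01418e-05.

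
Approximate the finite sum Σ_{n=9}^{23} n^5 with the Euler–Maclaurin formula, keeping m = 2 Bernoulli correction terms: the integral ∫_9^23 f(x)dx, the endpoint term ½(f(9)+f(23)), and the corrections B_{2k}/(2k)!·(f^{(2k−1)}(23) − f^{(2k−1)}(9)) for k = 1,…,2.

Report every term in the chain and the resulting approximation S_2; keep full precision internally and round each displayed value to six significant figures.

Integral: ∫_9^23 x^5 dx = 2.45841e+07.
Endpoint term: (f(9) + f(23))/2 = (59049.0 + 6.43634e+06)/2 = 3.24770e+06.
Integral + boundary = 2.78318e+07.
k=1: B_{2}/(2)! × [f^{(1)}(23) − f^{(1)}(9)] = 1/12 × (1.39920e+06 − 32805.0) = 113867.
Partial sum through k=1: 2.79456e+07.
k=2: B_{4}/(4)! × [f^{(3)}(23) − f^{(3)}(9)] = −1/720 × (31740.0 − 4860.00) = -37.3333.

S_2 ≈ 2.79456e+07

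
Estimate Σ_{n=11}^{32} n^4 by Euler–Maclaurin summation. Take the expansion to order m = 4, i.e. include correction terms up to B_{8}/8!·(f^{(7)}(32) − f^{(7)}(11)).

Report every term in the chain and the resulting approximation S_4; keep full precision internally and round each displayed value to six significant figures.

The integral term ∫_11^32 x^4 dx = 6.67868e+06.
½[f(11) + f(32)] = ½[14641.0 + 1.04858e+06] = 531608.
So far: 7.21028e+06.
k=1: B_{2}/(2)! × [f^{(1)}(32) − f^{(1)}(11)] = 1/12 × (131072 − 5324.00) = 10479.0.
Partial sum through k=1: 7.22076e+06.
k=2: B_{4}/(4)! × [f^{(3)}(32) − f^{(3)}(11)] = −1/720 × (768.000 − 264.000) = -0.700000.
Partial sum through k=2: 7.22076e+06.
k=3: B_{6}/(6)! × [f^{(5)}(32) − f^{(5)}(11)] = 1/30240 × (0.00000 − 0.00000) = 0.00000.
Partial sum through k=3: 7.22076e+06.
k=4: B_{8}/(8)! × [f^{(7)}(32) − f^{(7)}(11)] = −1/1209600 × (0.00000 − 0.00000) = 0.00000.

S_4 ≈ 7.22076e+06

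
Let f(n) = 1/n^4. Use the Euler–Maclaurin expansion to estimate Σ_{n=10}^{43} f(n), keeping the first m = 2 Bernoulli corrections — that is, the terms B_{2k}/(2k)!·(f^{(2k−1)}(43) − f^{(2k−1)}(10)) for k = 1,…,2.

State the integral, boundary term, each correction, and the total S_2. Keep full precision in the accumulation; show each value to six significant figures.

Integral: ∫_10^43 1/x^4 dx = 0.000329141.
Boundary: ½(f(10) + f(43)) = ½(0.000100000 + 2.92500e-07) = 5.01463e-05.
So far: 0.000379287.
k=1: B_{2}/(2)! × [f^{(1)}(43) − f^{(1)}(10)] = 1/12 × (-2.72093e-08 − (-4.00000e-05)) = 3.33107e-06.
Partial sum through k=1: 0.000382618.
k=2: B_{4}/(4)! × [f^{(3)}(43) − f^{(3)}(10)] = −1/720 × (-4.41471e-10 − (-1.20000e-05)) = -1.66661e-08.

S_2 ≈ 0.000382601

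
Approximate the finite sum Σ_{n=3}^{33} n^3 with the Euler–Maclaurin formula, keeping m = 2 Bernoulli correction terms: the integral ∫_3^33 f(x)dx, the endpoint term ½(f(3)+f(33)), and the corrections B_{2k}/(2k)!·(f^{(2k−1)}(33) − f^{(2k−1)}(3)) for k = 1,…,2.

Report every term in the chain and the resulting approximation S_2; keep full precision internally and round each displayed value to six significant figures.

Integral: ∫_3^33 x^3 dx = 296460.
Endpoint term: (f(3) + f(33))/2 = (27.0000 + 35937.0)/2 = 17982.0.
So far: 314442.
k=1: B_{2}/(2)! × [f^{(1)}(33) − f^{(1)}(3)] = 1/12 × (3267.00 − 27.0000) = 270.000.
Partial sum through k=1: 314712.
k=2: B_{4}/(4)! × [f^{(3)}(33) − f^{(3)}(3)] = −1/720 × (6.00000 − 6.00000) = 0.00000.

S_2 ≈ 314712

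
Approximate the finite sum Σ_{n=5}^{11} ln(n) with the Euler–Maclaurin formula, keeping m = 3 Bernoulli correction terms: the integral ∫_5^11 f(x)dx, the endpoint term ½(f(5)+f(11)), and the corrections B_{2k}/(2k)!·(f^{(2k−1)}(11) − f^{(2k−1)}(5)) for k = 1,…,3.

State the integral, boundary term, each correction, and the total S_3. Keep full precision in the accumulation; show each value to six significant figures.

S_3 ≈ 14.3243

∫_5^11 ln(x) dx evaluates to 12.3297.
Boundary: ½(f(5) + f(11)) = ½(1.60944 + 2.39790) = 2.00367.
Integral + boundary = 14.3333.
Correction k=1: B_{2}/2! · (f^{(1)}(11) − f^{(1)}(5)) = 1/12 · (0.0909091 − 0.200000) = -0.00909091.
After k=1: 14.3242.
Correction k=2: B_{4}/4! · (f^{(3)}(11) − f^{(3)}(5)) = −1/720 · (0.00150263 − 0.0160000) = 2.01352e-05.
After k=2: 14.3243.
Correction k=3: B_{6}/6! · (f^{(5)}(11) − f^{(5)}(5)) = 1/30240 · (0.000149021 − 0.00768000) = -2.49040e-07.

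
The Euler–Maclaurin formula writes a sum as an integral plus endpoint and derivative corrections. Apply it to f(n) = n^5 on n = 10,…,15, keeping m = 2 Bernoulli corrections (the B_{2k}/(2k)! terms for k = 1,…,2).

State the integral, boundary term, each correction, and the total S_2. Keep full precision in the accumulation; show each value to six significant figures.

Integral: ∫_10^15 x^5 dx = 1.73177e+06.
Endpoint term: (f(10) + f(15))/2 = (100000 + 759375)/2 = 429688.
Running total after boundary: 2.16146e+06.
k=1: B_{2}/(2)! × [f^{(1)}(15) − f^{(1)}(10)] = 1/12 × (253125 − 50000.0) = 16927.1.
Partial sum through k=1: 2.17839e+06.
k=2: B_{4}/(4)! × [f^{(3)}(15) − f^{(3)}(10)] = −1/720 × (13500.0 − 6000.00) = -10.4167.

S_2 ≈ 2.17838e+06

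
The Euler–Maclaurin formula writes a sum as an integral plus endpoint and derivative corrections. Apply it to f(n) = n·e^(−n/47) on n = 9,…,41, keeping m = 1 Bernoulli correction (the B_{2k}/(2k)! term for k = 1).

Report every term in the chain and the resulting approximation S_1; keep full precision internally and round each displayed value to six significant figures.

Integral: ∫_9^41 x·e^(−x/47) dx = 444.584.
Boundary: ½(f(9) + f(41)) = ½(7.43156 + 17.1369) = 12.2842.
So far: 456.868.
Order-1 term: 1/12 · (0.0533581 − 0.667610) = -0.0511877.

S_1 ≈ 456.817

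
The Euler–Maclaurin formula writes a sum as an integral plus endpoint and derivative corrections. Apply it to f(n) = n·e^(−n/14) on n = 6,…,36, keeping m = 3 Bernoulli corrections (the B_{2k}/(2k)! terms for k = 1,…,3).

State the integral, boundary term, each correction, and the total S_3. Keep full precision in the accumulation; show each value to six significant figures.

S_3 ≈ 132.194

Integral: ∫_6^36 x·e^(−x/14) dx = 128.905.
Boundary: ½(f(6) + f(36)) = ½(3.90863 + 2.75135) = 3.32999.
So far: 132.235.
Correction k=1: B_{2}/2! · (f^{(1)}(36) − f^{(1)}(6)) = 1/12 · (-0.120098 − 0.372251) = -0.0410291.
Partial sum through k=1: 132.193.
Correction k=2: B_{4}/4! · (f^{(3)}(36) − f^{(3)}(6)) = −1/720 · (0.000167113 − 0.00854658) = 1.16381e-05.
Partial sum through k=2: 132.194.
Correction k=3: B_{6}/6! · (f^{(5)}(36) − f^{(5)}(6)) = 1/30240 · (4.83149e-06 − 7.75200e-05) = -2.40372e-09.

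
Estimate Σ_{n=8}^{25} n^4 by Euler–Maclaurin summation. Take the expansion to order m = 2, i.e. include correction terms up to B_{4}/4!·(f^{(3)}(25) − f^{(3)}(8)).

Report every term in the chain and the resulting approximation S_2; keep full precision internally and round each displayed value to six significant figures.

Integral: ∫_8^25 x^4 dx = 1.94657e+06.
½[f(8) + f(25)] = ½[4096.00 + 390625] = 197360.
Integral + boundary = 2.14393e+06.
Order-1 term: 1/12 · (62500.0 − 2048.00) = 5037.67.
After k=1: 2.14897e+06.
Order-2 term: −1/720 · (600.000 − 192.000) = -0.566667.

S_2 ≈ 2.14897e+06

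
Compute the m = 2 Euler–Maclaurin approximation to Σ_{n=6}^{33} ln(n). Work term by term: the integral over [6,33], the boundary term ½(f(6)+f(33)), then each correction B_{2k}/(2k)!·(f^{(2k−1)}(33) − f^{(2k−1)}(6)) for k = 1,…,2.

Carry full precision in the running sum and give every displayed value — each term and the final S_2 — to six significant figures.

Integral: ∫_6^33 ln(x) dx = 77.6342.
½[f(6) + f(33)] = ½[1.79176 + 3.49651] = 2.64413.
So far: 80.2783.
Order-1 term: 1/12 · (0.0303030 − 0.166667) = -0.0113636.
Partial sum through k=1: 80.2670.
Order-2 term: −1/720 · (5.56529e-05 − 0.00925926) = 1.27828e-05.

S_2 ≈ 80.2670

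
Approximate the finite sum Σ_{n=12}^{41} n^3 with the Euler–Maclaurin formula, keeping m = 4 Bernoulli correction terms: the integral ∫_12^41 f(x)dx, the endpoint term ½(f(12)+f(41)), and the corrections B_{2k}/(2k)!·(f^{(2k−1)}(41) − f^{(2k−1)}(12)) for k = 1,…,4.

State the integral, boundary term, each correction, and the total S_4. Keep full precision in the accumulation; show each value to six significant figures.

The integral term ∫_12^41 x^3 dx = 701256.
Endpoint term: (f(12) + f(41))/2 = (1728.00 + 68921.0)/2 = 35324.5.
Running total after boundary: 736581.
Correction k=1: B_{2}/2! · (f^{(1)}(41) − f^{(1)}(12)) = 1/12 · (5043.00 − 432.000) = 384.250.
After k=1: 736965.
Correction k=2: B_{4}/4! · (f^{(3)}(41) − f^{(3)}(12)) = −1/720 · (6.00000 − 6.00000) = 0.00000.
After k=2: 736965.
Correction k=3: B_{6}/6! · (f^{(5)}(41) − f^{(5)}(12)) = 1/30240 · (0.00000 − 0.00000) = 0.00000.
After k=3: 736965.
Correction k=4: B_{8}/8! · (f^{(7)}(41) − f^{(7)}(12)) = −1/1209600 · (0.00000 − 0.00000) = 0.00000.

S_4 ≈ 736965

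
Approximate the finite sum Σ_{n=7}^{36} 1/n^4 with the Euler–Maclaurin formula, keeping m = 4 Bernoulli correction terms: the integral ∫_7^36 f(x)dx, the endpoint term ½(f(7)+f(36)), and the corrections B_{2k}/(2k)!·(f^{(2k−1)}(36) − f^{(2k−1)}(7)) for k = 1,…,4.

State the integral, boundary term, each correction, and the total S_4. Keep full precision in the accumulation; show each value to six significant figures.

The integral term ∫_7^36 1/x^4 dx = 0.000964673.
Boundary: ½(f(7) + f(36)) = ½(0.000416493 + 5.95374e-07) = 0.000208544.
Integral + boundary = 0.00117322.
k=1: B_{2}/(2)! × [f^{(1)}(36) − f^{(1)}(7)] = 1/12 × (-6.61527e-08 − (-0.000237996)) = 1.98275e-05.
Running total after k=1: 0.00119304.
k=2: B_{4}/(4)! × [f^{(3)}(36) − f^{(3)}(7)] = −1/720 × (-1.53131e-09 − (-0.000145712)) = -2.02375e-07.
Running total after k=2: 0.00119284.
k=3: B_{6}/(6)! × [f^{(5)}(36) − f^{(5)}(7)] = 1/30240 × (-6.61678e-11 − (-0.000166528)) = 5.50687e-09.
Running total after k=3: 0.00119285.
k=4: B_{8}/(8)! × [f^{(7)}(36) − f^{(7)}(7)] = −1/1209600 × (-4.59499e-12 − (-0.000305868)) = -2.52867e-10.

S_4 ≈ 0.00119285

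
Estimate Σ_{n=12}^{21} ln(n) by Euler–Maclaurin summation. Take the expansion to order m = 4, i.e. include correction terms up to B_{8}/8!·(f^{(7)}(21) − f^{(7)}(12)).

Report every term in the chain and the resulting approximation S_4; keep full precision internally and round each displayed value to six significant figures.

S_4 ≈ 27.8778

∫_12^21 ln(x) dx evaluates to 25.1161.
½[f(12) + f(21)] = ½[2.48491 + 3.04452] = 2.76471.
Running total after boundary: 27.8808.
k=1: B_{2}/(2)! × [f^{(1)}(21) − f^{(1)}(12)] = 1/12 × (0.0476190 − 0.0833333) = -0.00297619.
Running total after k=1: 27.8778.
k=2: B_{4}/(4)! × [f^{(3)}(21) − f^{(3)}(12)] = −1/720 × (0.000215959 − 0.00115741) = 1.30757e-06.
Running total after k=2: 27.8778.
k=3: B_{6}/(6)! × [f^{(5)}(21) − f^{(5)}(12)] = 1/30240 × (5.87645e-06 − 9.64506e-05) = -2.99518e-09.
Running total after k=3: 27.8778.
k=4: B_{8}/(8)! × [f^{(7)}(21) − f^{(7)}(12)] = −1/1209600 × (3.99758e-07 − 2.00939e-05) = 1.62815e-11.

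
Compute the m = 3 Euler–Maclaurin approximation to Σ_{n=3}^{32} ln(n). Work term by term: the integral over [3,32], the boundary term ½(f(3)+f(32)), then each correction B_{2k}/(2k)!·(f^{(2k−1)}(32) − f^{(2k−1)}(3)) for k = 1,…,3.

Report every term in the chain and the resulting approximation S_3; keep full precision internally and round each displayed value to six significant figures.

S_3 ≈ 80.8648

Integral: ∫_3^32 ln(x) dx = 78.6077.
Endpoint term: (f(3) + f(32))/2 = (1.09861 + 3.46574)/2 = 2.28217.
Integral + boundary = 80.8899.
Order-1 term: 1/12 · (0.0312500 − 0.333333) = -0.0251736.
After k=1: 80.8647.
Order-2 term: −1/720 · (6.10352e-05 − 0.0740741) = 0.000102796.
After k=2: 80.8648.
Order-3 term: 1/30240 · (7.15256e-07 − 0.0987654) = -3.26603e-06.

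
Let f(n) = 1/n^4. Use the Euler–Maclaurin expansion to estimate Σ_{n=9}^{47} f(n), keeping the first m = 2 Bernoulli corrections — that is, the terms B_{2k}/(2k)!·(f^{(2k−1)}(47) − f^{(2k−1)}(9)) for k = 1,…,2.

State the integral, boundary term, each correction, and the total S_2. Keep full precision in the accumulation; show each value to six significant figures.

The integral term ∫_9^47 1/x^4 dx = 0.000454037.
Boundary: ½(f(9) + f(47)) = ½(0.000152416 + 2.04931e-07) = 7.63104e-05.
So far: 0.000530347.
k=1: B_{2}/(2)! × [f^{(1)}(47) − f^{(1)}(9)] = 1/12 × (-1.74410e-08 − (-6.77404e-05)) = 5.64358e-06.
Running total after k=1: 0.000535991.
k=2: B_{4}/(4)! × [f^{(3)}(47) − f^{(3)}(9)] = −1/720 × (-2.36862e-10 − (-2.50890e-05)) = -3.48455e-08.

S_2 ≈ 0.000535956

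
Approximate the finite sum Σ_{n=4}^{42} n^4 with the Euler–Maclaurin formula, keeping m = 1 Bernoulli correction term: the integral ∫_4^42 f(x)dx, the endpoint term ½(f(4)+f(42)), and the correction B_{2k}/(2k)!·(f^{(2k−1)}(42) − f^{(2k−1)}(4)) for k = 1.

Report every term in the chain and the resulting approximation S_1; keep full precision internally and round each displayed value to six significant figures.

The integral term ∫_4^42 x^4 dx = 2.61380e+07.
Boundary: ½(f(4) + f(42)) = ½(256.000 + 3.11170e+06) = 1.55598e+06.
So far: 2.76940e+07.
k=1: B_{2}/(2)! × [f^{(1)}(42) − f^{(1)}(4)] = 1/12 × (296352 − 256.000) = 24674.7.

S_1 ≈ 2.77187e+07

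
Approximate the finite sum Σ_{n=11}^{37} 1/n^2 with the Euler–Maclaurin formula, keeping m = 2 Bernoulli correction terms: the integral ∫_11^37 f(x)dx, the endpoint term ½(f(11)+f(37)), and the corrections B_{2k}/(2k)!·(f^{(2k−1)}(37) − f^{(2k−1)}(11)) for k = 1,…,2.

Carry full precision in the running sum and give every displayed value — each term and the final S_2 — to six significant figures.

The integral term ∫_11^37 1/x^2 dx = 0.0638821.
Endpoint term: (f(11) + f(37))/2 = (0.00826446 + 0.000730460)/2 = 0.00449746.
So far: 0.0683795.
k=1: B_{2}/(2)! × [f^{(1)}(37) − f^{(1)}(11)] = 1/12 × (-3.94843e-05 − (-0.00150263)) = 0.000121929.
After k=1: 0.0685015.
k=2: B_{4}/(4)! × [f^{(3)}(37) − f^{(3)}(11)] = −1/720 × (-3.46101e-07 − (-0.000149021)) = -2.06493e-07.

S_2 ≈ 0.0685012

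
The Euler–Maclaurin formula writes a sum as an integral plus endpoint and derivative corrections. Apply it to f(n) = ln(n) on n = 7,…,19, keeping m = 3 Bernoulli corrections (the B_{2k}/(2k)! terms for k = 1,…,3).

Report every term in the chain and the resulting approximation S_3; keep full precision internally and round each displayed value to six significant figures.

S_3 ≈ 32.7606

Integral: ∫_7^19 ln(x) dx = 30.3230.
Boundary: ½(f(7) + f(19)) = ½(1.94591 + 2.94444) = 2.44517.
So far: 32.7681.
Correction k=1: B_{2}/2! · (f^{(1)}(19) − f^{(1)}(7)) = 1/12 · (0.0526316 − 0.142857) = -0.00751880.
After k=1: 32.7606.
Correction k=2: B_{4}/4! · (f^{(3)}(19) − f^{(3)}(7)) = −1/720 · (0.000291588 − 0.00583090) = 7.69349e-06.
After k=2: 32.7606.
Correction k=3: B_{6}/6! · (f^{(5)}(19) − f^{(5)}(7)) = 1/30240 · (9.69267e-06 − 0.00142798) = -4.69009e-08.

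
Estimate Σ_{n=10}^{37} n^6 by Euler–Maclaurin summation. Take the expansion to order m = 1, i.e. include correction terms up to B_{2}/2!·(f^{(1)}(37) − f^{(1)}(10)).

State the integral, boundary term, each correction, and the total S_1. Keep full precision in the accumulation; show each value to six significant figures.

The integral term ∫_10^37 x^6 dx = 1.35603e+10.
Boundary: ½(f(10) + f(37)) = ½(1.00000e+06 + 2.56573e+09) = 1.28336e+09.
So far: 1.48436e+10.
Correction k=1: B_{2}/2! · (f^{(1)}(37) − f^{(1)}(10)) = 1/12 · (4.16064e+08 − 600000) = 3.46220e+07.

S_1 ≈ 1.48783e+10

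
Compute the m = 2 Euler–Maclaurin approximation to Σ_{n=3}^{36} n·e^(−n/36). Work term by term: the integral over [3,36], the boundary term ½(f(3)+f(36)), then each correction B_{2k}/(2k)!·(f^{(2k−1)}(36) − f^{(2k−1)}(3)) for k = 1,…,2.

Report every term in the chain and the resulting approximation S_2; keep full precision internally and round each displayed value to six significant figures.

S_2 ≈ 346.130

The integral term ∫_3^36 x·e^(−x/36) dx = 338.199.
Endpoint term: (f(3) + f(36))/2 = (2.76013 + 13.2437)/2 = 8.00190.
Running total after boundary: 346.201.
k=1: B_{2}/(2)! × [f^{(1)}(36) − f^{(1)}(3)] = 1/12 × (0.00000 − 0.843374) = -0.0702812.
After k=1: 346.130.
k=2: B_{4}/(4)! × [f^{(3)}(36) − f^{(3)}(3)] = −1/720 × (0.000567715 − 0.00207057) = 2.08730e-06.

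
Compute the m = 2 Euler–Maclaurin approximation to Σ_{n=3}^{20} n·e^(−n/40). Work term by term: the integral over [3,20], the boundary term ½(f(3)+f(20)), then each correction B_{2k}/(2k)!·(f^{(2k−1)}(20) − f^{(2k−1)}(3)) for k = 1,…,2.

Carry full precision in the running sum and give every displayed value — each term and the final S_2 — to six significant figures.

S_2 ≈ 147.456

The integral term ∫_3^20 x·e^(−x/40) dx = 140.045.
Boundary: ½(f(3) + f(20)) = ½(2.78323 + 12.1306) = 7.45692.
Running total after boundary: 147.502.
Correction k=1: B_{2}/2! · (f^{(1)}(20) − f^{(1)}(3)) = 1/12 · (0.303265 − 0.858163) = -0.0462414.
Partial sum through k=1: 147.456.
Correction k=2: B_{4}/4! · (f^{(3)}(20) − f^{(3)}(3)) = −1/720 · (0.000947704 − 0.00169603) = 1.03934e-06.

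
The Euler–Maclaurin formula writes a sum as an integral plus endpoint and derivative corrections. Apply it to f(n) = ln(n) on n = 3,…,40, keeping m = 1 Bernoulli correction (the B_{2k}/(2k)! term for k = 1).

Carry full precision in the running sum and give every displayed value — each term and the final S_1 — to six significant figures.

∫_3^40 ln(x) dx evaluates to 107.259.
Endpoint term: (f(3) + f(40))/2 = (1.09861 + 3.68888)/2 = 2.39375.
Running total after boundary: 109.653.
k=1: B_{2}/(2)! × [f^{(1)}(40) − f^{(1)}(3)] = 1/12 × (0.0250000 − 0.333333) = -0.0256944.

S_1 ≈ 109.627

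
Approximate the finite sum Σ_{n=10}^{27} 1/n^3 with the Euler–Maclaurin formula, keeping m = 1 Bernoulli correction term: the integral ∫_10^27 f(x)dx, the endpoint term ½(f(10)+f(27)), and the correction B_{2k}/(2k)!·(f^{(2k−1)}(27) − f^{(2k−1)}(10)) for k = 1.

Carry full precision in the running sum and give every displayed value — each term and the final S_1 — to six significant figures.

S_1 ≈ 0.00486406

∫_10^27 1/x^3 dx evaluates to 0.00431413.
Boundary: ½(f(10) + f(27)) = ½(0.00100000 + 5.08053e-05) = 0.000525403.
Integral + boundary = 0.00483953.
k=1: B_{2}/(2)! × [f^{(1)}(27) − f^{(1)}(10)] = 1/12 × (-5.64503e-06 − (-0.000300000)) = 2.45296e-05.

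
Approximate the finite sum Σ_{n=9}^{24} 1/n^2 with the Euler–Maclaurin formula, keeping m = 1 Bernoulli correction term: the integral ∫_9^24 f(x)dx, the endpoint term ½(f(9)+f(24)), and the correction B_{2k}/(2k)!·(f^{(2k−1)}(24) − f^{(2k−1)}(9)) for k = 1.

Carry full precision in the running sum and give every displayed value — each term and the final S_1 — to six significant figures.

The integral term ∫_9^24 1/x^2 dx = 0.0694444.
Endpoint term: (f(9) + f(24))/2 = (0.0123457 + 0.00173611)/2 = 0.00704090.
Running total after boundary: 0.0764853.
Correction k=1: B_{2}/2! · (f^{(1)}(24) − f^{(1)}(9)) = 1/12 · (-0.000144676 − (-0.00274348)) = 0.000216567.

S_1 ≈ 0.0767019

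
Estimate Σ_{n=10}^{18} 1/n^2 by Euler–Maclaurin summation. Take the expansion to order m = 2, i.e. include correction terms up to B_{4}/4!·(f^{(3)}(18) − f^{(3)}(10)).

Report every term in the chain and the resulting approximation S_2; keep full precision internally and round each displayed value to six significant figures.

∫_10^18 1/x^2 dx evaluates to 0.0444444.
Boundary: ½(f(10) + f(18)) = ½(0.0100000 + 0.00308642) = 0.00654321.
Running total after boundary: 0.0509877.
k=1: B_{2}/(2)! × [f^{(1)}(18) − f^{(1)}(10)] = 1/12 × (-0.000342936 − (-0.00200000)) = 0.000138089.
After k=1: 0.0511257.
k=2: B_{4}/(4)! × [f^{(3)}(18) − f^{(3)}(10)] = −1/720 × (-1.27013e-05 − (-0.000240000)) = -3.15693e-07.

S_2 ≈ 0.0511254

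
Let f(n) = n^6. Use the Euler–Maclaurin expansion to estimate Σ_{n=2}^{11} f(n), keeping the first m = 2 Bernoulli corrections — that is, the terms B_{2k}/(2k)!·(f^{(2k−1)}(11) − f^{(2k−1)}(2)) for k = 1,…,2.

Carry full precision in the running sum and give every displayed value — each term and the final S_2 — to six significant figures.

∫_2^11 x^6 dx evaluates to 2.78386e+06.
Endpoint term: (f(2) + f(11))/2 = (64.0000 + 1.77156e+06)/2 = 885812.
Integral + boundary = 3.66968e+06.
Correction k=1: B_{2}/2! · (f^{(1)}(11) − f^{(1)}(2)) = 1/12 · (966306 − 192.000) = 80509.5.
After k=1: 3.75019e+06.
Correction k=2: B_{4}/4! · (f^{(3)}(11) − f^{(3)}(2)) = −1/720 · (159720 − 960.000) = -220.500.

S_2 ≈ 3.74996e+06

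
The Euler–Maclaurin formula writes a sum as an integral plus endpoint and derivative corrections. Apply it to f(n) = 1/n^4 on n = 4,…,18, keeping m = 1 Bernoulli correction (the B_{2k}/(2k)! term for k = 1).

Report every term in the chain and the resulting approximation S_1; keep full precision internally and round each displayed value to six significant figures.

Integral: ∫_4^18 1/x^4 dx = 0.00515118.
½[f(4) + f(18)] = ½[0.00390625 + 9.52599e-06] = 0.00195789.
Running total after boundary: 0.00710907.
k=1: B_{2}/(2)! × [f^{(1)}(18) − f^{(1)}(4)] = 1/12 × (-2.11689e-06 − (-0.00390625)) = 0.000325344.

S_1 ≈ 0.00743441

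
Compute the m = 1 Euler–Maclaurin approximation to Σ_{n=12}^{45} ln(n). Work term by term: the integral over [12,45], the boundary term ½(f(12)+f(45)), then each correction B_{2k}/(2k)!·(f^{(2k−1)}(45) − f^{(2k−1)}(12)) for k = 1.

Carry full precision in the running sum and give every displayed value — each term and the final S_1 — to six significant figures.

S_1 ≈ 111.622

∫_12^45 ln(x) dx evaluates to 108.481.
Endpoint term: (f(12) + f(45))/2 = (2.48491 + 3.80666)/2 = 3.14578.
So far: 111.627.
Correction k=1: B_{2}/2! · (f^{(1)}(45) − f^{(1)}(12)) = 1/12 · (0.0222222 − 0.0833333) = -0.00509259.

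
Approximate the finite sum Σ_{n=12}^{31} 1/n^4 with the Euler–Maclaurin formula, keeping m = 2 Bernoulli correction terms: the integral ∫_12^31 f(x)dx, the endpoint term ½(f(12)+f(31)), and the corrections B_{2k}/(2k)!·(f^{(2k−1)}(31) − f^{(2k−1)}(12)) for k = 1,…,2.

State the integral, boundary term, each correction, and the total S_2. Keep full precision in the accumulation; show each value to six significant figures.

Integral: ∫_12^31 1/x^4 dx = 0.000181712.
Endpoint term: (f(12) + f(31))/2 = (4.82253e-05 + 1.08281e-06)/2 = 2.46541e-05.
So far: 0.000206366.
Correction k=1: B_{2}/2! · (f^{(1)}(31) − f^{(1)}(12)) = 1/12 · (-1.39718e-07 − (-1.60751e-05)) = 1.32795e-06.
After k=1: 0.000207694.
Correction k=2: B_{4}/4! · (f^{(3)}(31) − f^{(3)}(12)) = −1/720 · (-4.36164e-09 − (-3.34898e-06)) = -4.64530e-09.

S_2 ≈ 0.000207690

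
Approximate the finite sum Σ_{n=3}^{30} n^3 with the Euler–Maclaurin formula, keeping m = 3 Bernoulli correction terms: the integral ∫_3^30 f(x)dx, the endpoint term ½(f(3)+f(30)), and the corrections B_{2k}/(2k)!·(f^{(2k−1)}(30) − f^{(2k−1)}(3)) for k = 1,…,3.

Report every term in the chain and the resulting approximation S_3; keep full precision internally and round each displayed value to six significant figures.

S_3 ≈ 216216

The integral term ∫_3^30 x^3 dx = 202480.
Boundary: ½(f(3) + f(30)) = ½(27.0000 + 27000.0) = 13513.5.
So far: 215993.
Correction k=1: B_{2}/2! · (f^{(1)}(30) − f^{(1)}(3)) = 1/12 · (2700.00 − 27.0000) = 222.750.
Partial sum through k=1: 216216.
Correction k=2: B_{4}/4! · (f^{(3)}(30) − f^{(3)}(3)) = −1/720 · (6.00000 − 6.00000) = 0.00000.
Partial sum through k=2: 216216.
Correction k=3: B_{6}/6! · (f^{(5)}(30) − f^{(5)}(3)) = 1/30240 · (0.00000 − 0.00000) = 0.00000.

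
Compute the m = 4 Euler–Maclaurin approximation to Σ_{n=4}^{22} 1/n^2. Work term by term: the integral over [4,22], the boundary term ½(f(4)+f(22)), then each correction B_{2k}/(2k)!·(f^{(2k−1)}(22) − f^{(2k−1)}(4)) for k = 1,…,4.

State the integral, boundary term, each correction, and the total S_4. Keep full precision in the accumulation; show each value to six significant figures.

S_4 ≈ 0.239386

∫_4^22 1/x^2 dx evaluates to 0.204545.
Endpoint term: (f(4) + f(22))/2 = (0.0625000 + 0.00206612)/2 = 0.0322831.
Running total after boundary: 0.236829.
Order-1 term: 1/12 · (-0.000187829 − (-0.0312500)) = 0.00258851.
Partial sum through k=1: 0.239417.
Order-2 term: −1/720 · (-4.65691e-06 − (-0.0234375)) = -3.25456e-05.
Partial sum through k=2: 0.239384.
Order-3 term: 1/30240 · (-2.88651e-07 − (-0.0439453)) = 1.45321e-06.
Partial sum through k=3: 0.239386.
Order-4 term: −1/1209600 · (-3.33977e-08 − (-0.153809)) = -1.27157e-07.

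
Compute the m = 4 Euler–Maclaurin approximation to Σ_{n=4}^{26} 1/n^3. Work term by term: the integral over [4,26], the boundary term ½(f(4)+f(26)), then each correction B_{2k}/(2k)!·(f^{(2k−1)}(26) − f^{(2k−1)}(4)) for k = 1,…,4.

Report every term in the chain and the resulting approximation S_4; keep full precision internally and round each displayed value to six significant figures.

Integral: ∫_4^26 1/x^3 dx = 0.0305104.
Boundary: ½(f(4) + f(26)) = ½(0.0156250 + 5.68958e-05) = 0.00784095.
So far: 0.0383513.
Order-1 term: 1/12 · (-6.56490e-06 − (-0.0117188)) = 0.000976015.
Running total after k=1: 0.0393273.
Order-2 term: −1/720 · (-1.94228e-07 − (-0.0146484)) = -2.03448e-05.
Running total after k=2: 0.0393070.
Order-3 term: 1/30240 · (-1.20674e-08 − (-0.0384521)) = 1.27157e-06.
Running total after k=3: 0.0393082.
Order-4 term: −1/1209600 · (-1.28529e-09 − (-0.173035)) = -1.43051e-07.

S_4 ≈ 0.0393081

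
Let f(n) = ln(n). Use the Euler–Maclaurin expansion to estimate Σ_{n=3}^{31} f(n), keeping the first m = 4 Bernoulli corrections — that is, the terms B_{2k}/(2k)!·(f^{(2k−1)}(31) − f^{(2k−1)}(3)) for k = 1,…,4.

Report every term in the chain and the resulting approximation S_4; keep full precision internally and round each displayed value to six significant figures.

The integral term ∫_3^31 ln(x) dx = 75.1578.
Endpoint term: (f(3) + f(31))/2 = (1.09861 + 3.43399)/2 = 2.26630.
Running total after boundary: 77.4241.
Correction k=1: B_{2}/2! · (f^{(1)}(31) − f^{(1)}(3)) = 1/12 · (0.0322581 − 0.333333) = -0.0250896.
Partial sum through k=1: 77.3990.
Correction k=2: B_{4}/4! · (f^{(3)}(31) − f^{(3)}(3)) = −1/720 · (6.71344e-05 − 0.0740741) = 0.000102787.
Partial sum through k=2: 77.3991.
Correction k=3: B_{6}/6! · (f^{(5)}(31) − f^{(5)}(3)) = 1/30240 · (8.38306e-07 − 0.0987654) = -3.26602e-06.
Partial sum through k=3: 77.3991.
Correction k=4: B_{8}/8! · (f^{(7)}(31) − f^{(7)}(3)) = −1/1209600 · (2.61698e-08 − 0.329218) = 2.72171e-07.

S_4 ≈ 77.3991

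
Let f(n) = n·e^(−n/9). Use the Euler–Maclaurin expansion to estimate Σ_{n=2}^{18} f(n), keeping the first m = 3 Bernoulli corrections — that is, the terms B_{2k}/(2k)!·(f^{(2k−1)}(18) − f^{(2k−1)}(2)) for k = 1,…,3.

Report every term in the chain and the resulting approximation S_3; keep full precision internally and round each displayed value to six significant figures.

S_3 ≈ 48.3421

The integral term ∫_2^18 x·e^(−x/9) dx = 46.3865.
Endpoint term: (f(2) + f(18))/2 = (1.60147 + 2.43604)/2 = 2.01875.
Integral + boundary = 48.4053.
Correction k=1: B_{2}/2! · (f^{(1)}(18) − f^{(1)}(2)) = 1/12 · (-0.135335 − 0.622796) = -0.0631776.
Partial sum through k=1: 48.3421.
Correction k=2: B_{4}/4! · (f^{(3)}(18) − f^{(3)}(2)) = −1/720 · (0.00167081 − 0.0274601) = 3.58185e-05.
Partial sum through k=2: 48.3421.
Correction k=3: B_{6}/6! · (f^{(5)}(18) − f^{(5)}(2)) = 1/30240 · (6.18817e-05 − 0.000583104) = -1.72362e-08.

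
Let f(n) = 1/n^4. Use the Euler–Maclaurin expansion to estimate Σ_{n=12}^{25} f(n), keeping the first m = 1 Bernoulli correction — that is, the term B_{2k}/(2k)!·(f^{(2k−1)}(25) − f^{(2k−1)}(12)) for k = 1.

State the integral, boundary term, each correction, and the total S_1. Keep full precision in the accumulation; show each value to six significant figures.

The integral term ∫_12^25 1/x^4 dx = 0.000171568.
Endpoint term: (f(12) + f(25))/2 = (4.82253e-05 + 2.56000e-06)/2 = 2.53927e-05.
So far: 0.000196961.
Order-1 term: 1/12 · (-4.09600e-07 − (-1.60751e-05)) = 1.30546e-06.

S_1 ≈ 0.000198266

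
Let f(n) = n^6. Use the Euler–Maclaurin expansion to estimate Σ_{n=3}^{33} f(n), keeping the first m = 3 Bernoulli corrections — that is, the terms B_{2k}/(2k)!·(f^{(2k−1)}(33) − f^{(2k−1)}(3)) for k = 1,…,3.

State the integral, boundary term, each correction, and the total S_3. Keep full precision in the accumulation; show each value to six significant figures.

∫_3^33 x^6 dx evaluates to 6.08835e+09.
Boundary: ½(f(3) + f(33)) = ½(729.000 + 1.29147e+09) = 6.45734e+08.
Running total after boundary: 6.73408e+09.
k=1: B_{2}/(2)! × [f^{(1)}(33) − f^{(1)}(3)] = 1/12 × (2.34812e+08 − 1458.00) = 1.95676e+07.
Partial sum through k=1: 6.75365e+09.
k=2: B_{4}/(4)! × [f^{(3)}(33) − f^{(3)}(3)] = −1/720 × (4.31244e+06 − 3240.00) = -5985.00.
Partial sum through k=2: 6.75364e+09.
k=3: B_{6}/(6)! × [f^{(5)}(33) − f^{(5)}(3)] = 1/30240 × (23760.0 − 2160.00) = 0.714286.

S_3 ≈ 6.75364e+09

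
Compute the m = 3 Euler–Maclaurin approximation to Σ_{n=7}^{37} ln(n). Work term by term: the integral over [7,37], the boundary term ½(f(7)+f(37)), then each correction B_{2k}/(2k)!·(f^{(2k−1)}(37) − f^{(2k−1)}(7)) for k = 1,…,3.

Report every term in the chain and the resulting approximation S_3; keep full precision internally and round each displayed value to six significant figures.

S_3 ≈ 92.7514

∫_7^37 ln(x) dx evaluates to 89.9826.
½[f(7) + f(37)] = ½[1.94591 + 3.61092] = 2.77841.
Running total after boundary: 92.7610.
Correction k=1: B_{2}/2! · (f^{(1)}(37) − f^{(1)}(7)) = 1/12 · (0.0270270 − 0.142857) = -0.00965251.
After k=1: 92.7514.
Correction k=2: B_{4}/4! · (f^{(3)}(37) − f^{(3)}(7)) = −1/720 · (3.94843e-05 − 0.00583090) = 8.04364e-06.
After k=2: 92.7514.
Correction k=3: B_{6}/6! · (f^{(5)}(37) − f^{(5)}(7)) = 1/30240 · (3.46101e-07 − 0.00142798) = -4.72100e-08.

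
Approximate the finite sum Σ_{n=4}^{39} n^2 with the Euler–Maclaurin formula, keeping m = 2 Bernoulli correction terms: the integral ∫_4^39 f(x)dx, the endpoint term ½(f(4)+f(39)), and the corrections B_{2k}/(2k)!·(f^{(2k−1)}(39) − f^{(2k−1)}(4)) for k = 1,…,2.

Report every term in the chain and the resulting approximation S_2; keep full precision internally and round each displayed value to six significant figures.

The integral term ∫_4^39 x^2 dx = 19751.7.
Boundary: ½(f(4) + f(39)) = ½(16.0000 + 1521.00) = 768.500.
Running total after boundary: 20520.2.
Correction k=1: B_{2}/2! · (f^{(1)}(39) − f^{(1)}(4)) = 1/12 · (78.0000 − 8.00000) = 5.83333.
Partial sum through k=1: 20526.0.
Correction k=2: B_{4}/4! · (f^{(3)}(39) − f^{(3)}(4)) = −1/720 · (0.00000 − 0.00000) = 0.00000.

S_2 ≈ 20526.0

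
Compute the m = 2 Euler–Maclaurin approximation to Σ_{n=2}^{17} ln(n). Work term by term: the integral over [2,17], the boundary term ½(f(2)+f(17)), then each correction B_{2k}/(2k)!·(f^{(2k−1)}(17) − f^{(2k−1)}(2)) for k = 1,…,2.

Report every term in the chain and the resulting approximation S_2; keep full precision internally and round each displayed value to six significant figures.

S_2 ≈ 33.5051

The integral term ∫_2^17 ln(x) dx = 31.7783.
Endpoint term: (f(2) + f(17))/2 = (0.693147 + 2.83321)/2 = 1.76318.
So far: 33.5415.
Correction k=1: B_{2}/2! · (f^{(1)}(17) − f^{(1)}(2)) = 1/12 · (0.0588235 − 0.500000) = -0.0367647.
After k=1: 33.5047.
Correction k=2: B_{4}/4! · (f^{(3)}(17) − f^{(3)}(2)) = −1/720 · (0.000407083 − 0.250000) = 0.000346657.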